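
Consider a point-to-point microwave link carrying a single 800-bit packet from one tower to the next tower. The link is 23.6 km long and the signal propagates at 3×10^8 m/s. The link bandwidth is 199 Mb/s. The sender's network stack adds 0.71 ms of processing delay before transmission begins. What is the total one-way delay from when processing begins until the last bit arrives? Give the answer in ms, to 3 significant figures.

Transmission delay = L/R = 800 / 199000000 = 0.0040201 ms.
Propagation delay = d/s = 23600 m / 300000000 m/s = 0.0786667 ms.
Plus processing delay 0.71 ms = 0.71 ms.
Total = 0.793 ms.

0.793 ms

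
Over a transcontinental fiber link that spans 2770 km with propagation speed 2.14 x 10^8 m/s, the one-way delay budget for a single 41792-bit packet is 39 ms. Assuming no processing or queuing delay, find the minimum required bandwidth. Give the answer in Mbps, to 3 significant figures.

1.60 Mbps

Propagation delay = 2770000 / 214000000 = 12.9439 ms.
Transmission budget = 39 − 12.9439 = 26.0561 ms.
R ≥ L / t_tx = 41792 bits / 0.0260561 s = 1.60 Mbps.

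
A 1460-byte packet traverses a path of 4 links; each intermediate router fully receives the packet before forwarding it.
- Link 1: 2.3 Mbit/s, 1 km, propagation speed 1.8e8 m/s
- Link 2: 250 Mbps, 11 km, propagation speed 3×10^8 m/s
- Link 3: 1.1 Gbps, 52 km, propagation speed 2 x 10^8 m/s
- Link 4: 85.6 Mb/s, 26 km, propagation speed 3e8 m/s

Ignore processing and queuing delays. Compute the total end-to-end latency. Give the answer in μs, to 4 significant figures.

5661 μs

L = 1460 × 8 = 11680 bits.
Transmission delays (L/R per hop): 5078.26, 46.72, 10.6182, 136.449 μs; sum = 5272.05 μs.
Propagation delays (d/s per hop): 5.55556, 36.6667, 260, 86.6667 μs; sum = 388.889 μs.
End-to-end = 5661 μs.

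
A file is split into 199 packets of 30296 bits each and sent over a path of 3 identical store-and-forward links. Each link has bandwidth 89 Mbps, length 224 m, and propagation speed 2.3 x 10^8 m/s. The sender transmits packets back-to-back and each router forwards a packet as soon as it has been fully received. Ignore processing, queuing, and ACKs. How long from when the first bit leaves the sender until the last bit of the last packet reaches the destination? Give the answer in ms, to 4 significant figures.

68.42 ms

Per-hop transmission t_tx = L/R = 30296/89000000 = 0.340404 ms.
Per-hop propagation t_prop = 224/2.3e+08 = 0.000973913 ms.
Pipeline fill: first packet needs 3·t_tx to clear all hops; remaining 198 packets each add one t_tx.
Total = (3+199-1)·t_tx + 3·t_prop = 201·0.340404 + 3·0.000973913 = 68.42 ms.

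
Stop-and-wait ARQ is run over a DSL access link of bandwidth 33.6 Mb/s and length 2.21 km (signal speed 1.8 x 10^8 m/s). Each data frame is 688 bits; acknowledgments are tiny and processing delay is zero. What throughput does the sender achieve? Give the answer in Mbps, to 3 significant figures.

t_tx = L/R = 688/33600000 = 2.04762e-05 s.
t_prop = 2210/180000000 = 1.22778e-05 s; RTT = 2.45556e-05 s.
Cycle = t_tx + RTT = 4.50317e-05 s.
Throughput = L / cycle = 688 / 4.50317e-05 = 15.3 Mbps.

15.3 Mbps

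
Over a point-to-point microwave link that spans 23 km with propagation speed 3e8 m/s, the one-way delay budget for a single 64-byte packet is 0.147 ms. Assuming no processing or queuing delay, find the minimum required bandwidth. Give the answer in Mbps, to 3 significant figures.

7.28 Mbps

L = 512 bits.
Propagation delay = 23000 / 300000000 = 0.0766667 ms.
Transmission budget = 0.147 − 0.0766667 = 0.0703333 ms.
R ≥ L / t_tx = 512 bits / 7.03333e-05 s = 7.28 Mbps.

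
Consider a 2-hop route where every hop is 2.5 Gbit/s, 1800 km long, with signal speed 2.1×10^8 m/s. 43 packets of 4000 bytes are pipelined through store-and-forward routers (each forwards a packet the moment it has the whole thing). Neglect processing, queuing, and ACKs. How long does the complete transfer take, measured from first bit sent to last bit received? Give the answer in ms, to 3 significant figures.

Per-hop transmission t_tx = L/R = 32000/2500000000 = 0.0128 ms.
Per-hop propagation t_prop = 1800000/210000000 = 8.57143 ms.
Pipeline fill: first packet needs 2·t_tx to clear all hops; remaining 42 packets each add one t_tx.
Total = (2+43-1)·t_tx + 2·t_prop = 44·0.0128 + 2·8.57143 = 17.7 ms.

17.7 ms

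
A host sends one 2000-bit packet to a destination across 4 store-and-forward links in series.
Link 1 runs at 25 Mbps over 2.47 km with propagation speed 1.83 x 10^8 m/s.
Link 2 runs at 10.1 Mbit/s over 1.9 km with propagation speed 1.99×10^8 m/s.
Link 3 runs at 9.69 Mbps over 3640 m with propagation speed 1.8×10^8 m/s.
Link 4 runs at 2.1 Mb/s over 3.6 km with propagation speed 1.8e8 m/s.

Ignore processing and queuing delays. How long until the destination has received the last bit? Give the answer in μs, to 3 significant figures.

1500 μs

Transmission delays (L/R per hop): 80, 198.02, 206.398, 952.381 μs; sum = 1436.8 μs.
Propagation delays (d/s per hop): 13.4973, 9.54774, 20.2222, 20 μs; sum = 63.2672 μs.
End-to-end = 1500 μs.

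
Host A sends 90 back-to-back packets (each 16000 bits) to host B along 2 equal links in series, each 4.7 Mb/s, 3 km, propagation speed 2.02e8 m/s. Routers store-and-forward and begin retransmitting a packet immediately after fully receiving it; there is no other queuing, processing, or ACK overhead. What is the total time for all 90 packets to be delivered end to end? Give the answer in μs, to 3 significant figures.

310000 μs

Per-hop transmission t_tx = L/R = 16000/4700000 = 3404.26 μs.
Per-hop propagation t_prop = 3000/202000000 = 14.8515 μs.
Pipeline fill: first packet needs 2·t_tx to clear all hops; remaining 89 packets each add one t_tx.
Total = (2+90-1)·t_tx + 2·t_prop = 91·3404.26 + 2·14.8515 = 310000 μs.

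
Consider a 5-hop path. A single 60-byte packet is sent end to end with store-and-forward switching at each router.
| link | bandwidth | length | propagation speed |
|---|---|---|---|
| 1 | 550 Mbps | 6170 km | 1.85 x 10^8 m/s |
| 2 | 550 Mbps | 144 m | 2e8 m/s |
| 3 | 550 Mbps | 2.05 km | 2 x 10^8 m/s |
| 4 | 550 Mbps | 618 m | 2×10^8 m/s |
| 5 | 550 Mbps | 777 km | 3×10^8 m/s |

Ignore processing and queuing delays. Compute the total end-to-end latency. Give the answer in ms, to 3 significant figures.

L = 60 × 8 = 480 bits.
Transmission delay per hop = L/R = 480/550000000 = 0.000872727 ms; 5 hops → 0.00436364 ms.
Propagation delays (d/s per hop): 33.3514, 0.00072, 0.01025, 0.00309, 2.59 ms; sum = 35.9554 ms.
End-to-end = 36.0 ms.

36.0 ms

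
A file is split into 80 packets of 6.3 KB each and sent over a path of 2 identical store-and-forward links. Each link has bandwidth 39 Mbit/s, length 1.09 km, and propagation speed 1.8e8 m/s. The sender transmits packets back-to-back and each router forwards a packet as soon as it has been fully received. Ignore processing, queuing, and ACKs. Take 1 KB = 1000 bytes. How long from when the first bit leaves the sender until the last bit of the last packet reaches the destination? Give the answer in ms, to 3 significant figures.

Per-hop transmission t_tx = L/R = 50400/39000000 = 1.29231 ms.
Per-hop propagation t_prop = 1090/180000000 = 0.00605556 ms.
Pipeline fill: first packet needs 2·t_tx to clear all hops; remaining 79 packets each add one t_tx.
Total = (2+80-1)·t_tx + 2·t_prop = 81·1.29231 + 2·0.00605556 = 105 ms.

105 ms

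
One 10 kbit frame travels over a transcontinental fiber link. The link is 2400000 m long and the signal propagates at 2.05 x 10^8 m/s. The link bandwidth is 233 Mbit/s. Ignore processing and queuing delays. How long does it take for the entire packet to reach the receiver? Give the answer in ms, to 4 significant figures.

L = 10000 bits.
Transmission delay = L/R = 10000 / 233000000 = 0.0429185 ms.
Propagation delay = d/s = 2400000 m / 2.05e+08 m/s = 11.7073 ms.
Total = 11.75 ms.

11.75 ms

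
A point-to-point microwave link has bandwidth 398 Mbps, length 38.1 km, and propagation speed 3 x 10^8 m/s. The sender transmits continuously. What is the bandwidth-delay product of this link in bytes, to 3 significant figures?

Propagation delay = 38100 / 300000000 = 0.000127 s.
BDP = R × t_prop = 398000000 × 0.000127 = 50546 bits.
In bytes: 50546/8 = 6320 bytes.

6320 bytes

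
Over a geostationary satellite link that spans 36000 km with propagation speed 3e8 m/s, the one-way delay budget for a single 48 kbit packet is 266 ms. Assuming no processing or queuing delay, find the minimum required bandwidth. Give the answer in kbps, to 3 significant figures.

329 kbps

Propagation delay = 36000000 / 300000000 = 120 ms.
Transmission budget = 266 − 120 = 146 ms.
R ≥ L / t_tx = 48000 bits / 0.146 s = 329 kbps.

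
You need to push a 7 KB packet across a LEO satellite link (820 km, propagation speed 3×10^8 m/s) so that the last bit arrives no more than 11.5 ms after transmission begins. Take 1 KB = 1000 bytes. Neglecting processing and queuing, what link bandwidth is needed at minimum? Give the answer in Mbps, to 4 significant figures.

L = 56000 bits.
Propagation delay = 820000 / 300000000 = 2.73333 ms.
Transmission budget = 11.5 − 2.73333 = 8.76667 ms.
R ≥ L / t_tx = 56000 bits / 0.00876667 s = 6.388 Mbps.

6.388 Mbps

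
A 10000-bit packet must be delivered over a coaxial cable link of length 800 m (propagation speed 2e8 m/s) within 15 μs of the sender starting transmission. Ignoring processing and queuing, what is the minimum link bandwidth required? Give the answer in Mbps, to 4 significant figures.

909.1 Mbps

Propagation delay = 800 / 200000000 = 4 μs.
Transmission budget = 15 − 4 = 11 μs.
R ≥ L / t_tx = 10000 bits / 1.1e-05 s = 909.1 Mbps.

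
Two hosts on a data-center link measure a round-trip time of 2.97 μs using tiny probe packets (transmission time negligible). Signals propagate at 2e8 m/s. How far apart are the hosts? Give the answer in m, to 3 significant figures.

One-way propagation = RTT/2 = 1.485 μs.
d = s × t = 200000000 × 1.485e-06 = 297 m.

297 m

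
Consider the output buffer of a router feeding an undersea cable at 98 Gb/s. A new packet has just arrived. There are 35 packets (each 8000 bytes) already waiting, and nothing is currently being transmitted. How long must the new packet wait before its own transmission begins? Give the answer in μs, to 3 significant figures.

22.9 μs

Each queued packet: L/R = 64000/98000000000 = 0.653061 μs.
35 queued → 22.8571 μs.
Queuing delay = 22.9 μs.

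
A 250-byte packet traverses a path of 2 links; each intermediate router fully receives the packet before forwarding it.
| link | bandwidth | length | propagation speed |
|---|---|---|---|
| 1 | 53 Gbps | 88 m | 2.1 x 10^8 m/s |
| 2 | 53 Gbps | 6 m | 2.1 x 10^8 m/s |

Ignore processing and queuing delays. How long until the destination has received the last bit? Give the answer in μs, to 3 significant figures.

0.523 μs

L = 250 × 8 = 2000 bits.
Transmission delay per hop = L/R = 2000/53000000000 = 0.0377358 μs; 2 hops → 0.0754717 μs.
Propagation delays (d/s per hop): 0.419048, 0.0285714 μs; sum = 0.447619 μs.
End-to-end = 0.523 μs.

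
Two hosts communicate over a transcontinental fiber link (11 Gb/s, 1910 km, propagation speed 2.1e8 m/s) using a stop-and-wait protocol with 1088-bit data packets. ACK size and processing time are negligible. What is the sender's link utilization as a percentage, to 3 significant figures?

0.000544 %

t_tx = L/R = 1088/11000000000 = 9.89091e-08 s.
t_prop = 1910000/210000000 = 0.00909524 s; RTT = 0.0181905 s.
Cycle = t_tx + RTT = 0.0181906 s.
Utilization = t_tx / cycle = 9.89091e-08/0.0181906 = 0.000544 %.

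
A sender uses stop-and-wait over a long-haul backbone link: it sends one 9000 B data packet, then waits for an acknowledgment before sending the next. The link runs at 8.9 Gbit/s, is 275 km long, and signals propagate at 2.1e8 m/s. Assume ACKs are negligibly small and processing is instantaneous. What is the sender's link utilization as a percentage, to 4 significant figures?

t_tx = L/R = 72000/8900000000 = 8.08989e-06 s.
t_prop = 275000/210000000 = 0.00130952 s; RTT = 0.00261905 s.
Cycle = t_tx + RTT = 0.00262714 s.
Utilization = t_tx / cycle = 8.08989e-06/0.00262714 = 0.3079 %.

0.3079 %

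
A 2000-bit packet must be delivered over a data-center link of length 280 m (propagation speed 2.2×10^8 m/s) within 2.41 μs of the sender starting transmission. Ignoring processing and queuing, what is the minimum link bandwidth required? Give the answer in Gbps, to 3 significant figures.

1.76 Gbps

Propagation delay = 280 / 2.2e+08 = 1.27273 μs.
Transmission budget = 2.41 − 1.27273 = 1.13727 μs.
R ≥ L / t_tx = 2000 bits / 1.13727e-06 s = 1.76 Gbps.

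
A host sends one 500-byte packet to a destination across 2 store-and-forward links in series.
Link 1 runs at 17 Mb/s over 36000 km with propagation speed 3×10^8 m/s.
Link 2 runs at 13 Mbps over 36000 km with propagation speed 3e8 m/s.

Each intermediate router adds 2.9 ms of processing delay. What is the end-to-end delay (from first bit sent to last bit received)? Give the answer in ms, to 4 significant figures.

L = 500 × 8 = 4000 bits.
Transmission delays (L/R per hop): 0.235294, 0.307692 ms; sum = 0.542986 ms.
Propagation delays (d/s per hop): 120, 120 ms; sum = 240 ms.
Processing at 1 router(s): 1 × 2.9 ms = 2.9 ms.
End-to-end = 243.4 ms.

243.4 ms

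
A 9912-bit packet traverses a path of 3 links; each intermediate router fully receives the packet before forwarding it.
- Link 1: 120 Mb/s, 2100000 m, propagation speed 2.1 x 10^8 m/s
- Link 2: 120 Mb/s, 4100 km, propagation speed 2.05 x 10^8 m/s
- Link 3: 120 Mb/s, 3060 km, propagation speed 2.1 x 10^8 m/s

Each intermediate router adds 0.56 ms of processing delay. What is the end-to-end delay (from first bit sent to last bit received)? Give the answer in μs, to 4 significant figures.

Transmission delay per hop = L/R = 9912/120000000 = 82.6 μs; 3 hops → 247.8 μs.
Propagation delays (d/s per hop): 10000, 20000, 14571.4 μs; sum = 44571.4 μs.
Processing at 2 router(s): 2 × 0.56 ms = 1120 μs.
End-to-end = 45940 μs.

45940 μs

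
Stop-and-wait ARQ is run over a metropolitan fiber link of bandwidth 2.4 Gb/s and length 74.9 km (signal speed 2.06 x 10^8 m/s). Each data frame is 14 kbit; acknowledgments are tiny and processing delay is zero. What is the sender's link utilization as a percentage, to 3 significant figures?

t_tx = L/R = 14000/2400000000 = 5.83333e-06 s.
t_prop = 74900/206000000 = 0.000363592 s; RTT = 0.000727184 s.
Cycle = t_tx + RTT = 0.000733018 s.
Utilization = t_tx / cycle = 5.83333e-06/0.000733018 = 0.796 %.

0.796 %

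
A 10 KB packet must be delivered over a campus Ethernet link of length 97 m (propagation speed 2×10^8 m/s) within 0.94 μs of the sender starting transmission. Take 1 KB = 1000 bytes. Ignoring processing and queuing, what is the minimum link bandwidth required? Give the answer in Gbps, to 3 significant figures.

176 Gbps

L = 80000 bits.
Propagation delay = 97 / 200000000 = 0.485 μs.
Transmission budget = 0.94 − 0.485 = 0.455 μs.
R ≥ L / t_tx = 80000 bits / 4.55e-07 s = 176 Gbps.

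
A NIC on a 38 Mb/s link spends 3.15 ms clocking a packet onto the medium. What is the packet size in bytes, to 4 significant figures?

14960 bytes

L = R × t_tx = 38000000 b/s × 0.00315 s = 119700 bits.
In bytes: 119700 / 8 = 14960 bytes.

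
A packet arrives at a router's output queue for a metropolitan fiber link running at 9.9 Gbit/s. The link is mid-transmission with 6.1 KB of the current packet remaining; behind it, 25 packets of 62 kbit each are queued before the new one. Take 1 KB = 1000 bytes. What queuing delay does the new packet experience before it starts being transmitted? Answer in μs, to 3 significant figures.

Each queued packet: L/R = 62000/9900000000 = 6.26263 μs.
25 queued → 156.566 μs.
Plus remaining 48800 bits of current packet: 4.92929 μs.
Queuing delay = 161 μs.

161 μs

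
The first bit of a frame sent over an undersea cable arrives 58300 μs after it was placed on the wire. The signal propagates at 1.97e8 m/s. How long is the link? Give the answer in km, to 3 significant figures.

d = s × t_prop = 197000000 × 0.0583 = 11500 km.

11500 km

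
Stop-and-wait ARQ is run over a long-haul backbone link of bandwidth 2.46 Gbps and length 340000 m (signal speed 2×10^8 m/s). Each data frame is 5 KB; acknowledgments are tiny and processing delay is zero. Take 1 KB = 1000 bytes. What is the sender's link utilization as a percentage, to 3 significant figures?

0.476 %

t_tx = L/R = 40000/2460000000 = 1.62602e-05 s.
t_prop = 340000/200000000 = 0.0017 s; RTT = 0.0034 s.
Cycle = t_tx + RTT = 0.00341626 s.
Utilization = t_tx / cycle = 1.62602e-05/0.00341626 = 0.476 %.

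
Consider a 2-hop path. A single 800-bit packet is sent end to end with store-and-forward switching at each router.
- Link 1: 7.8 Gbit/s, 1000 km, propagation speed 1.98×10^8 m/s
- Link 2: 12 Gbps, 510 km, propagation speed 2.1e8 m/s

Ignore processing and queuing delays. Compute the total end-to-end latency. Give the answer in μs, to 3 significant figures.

7480 μs

Transmission delays (L/R per hop): 0.102564, 0.0666667 μs; sum = 0.169231 μs.
Propagation delays (d/s per hop): 5050.51, 2428.57 μs; sum = 7479.08 μs.
End-to-end = 7480 μs.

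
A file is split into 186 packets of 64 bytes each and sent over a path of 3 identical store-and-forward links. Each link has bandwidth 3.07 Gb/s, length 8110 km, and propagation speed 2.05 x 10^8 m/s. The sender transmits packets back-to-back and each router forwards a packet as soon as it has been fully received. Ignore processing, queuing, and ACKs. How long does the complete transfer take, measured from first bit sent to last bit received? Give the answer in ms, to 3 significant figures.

Per-hop transmission t_tx = L/R = 512/3070000000 = 0.000166775 ms.
Per-hop propagation t_prop = 8110000/2.05e+08 = 39.561 ms.
Pipeline fill: first packet needs 3·t_tx to clear all hops; remaining 185 packets each add one t_tx.
Total = (3+186-1)·t_tx + 3·t_prop = 188·0.000166775 + 3·39.561 = 119 ms.

119 ms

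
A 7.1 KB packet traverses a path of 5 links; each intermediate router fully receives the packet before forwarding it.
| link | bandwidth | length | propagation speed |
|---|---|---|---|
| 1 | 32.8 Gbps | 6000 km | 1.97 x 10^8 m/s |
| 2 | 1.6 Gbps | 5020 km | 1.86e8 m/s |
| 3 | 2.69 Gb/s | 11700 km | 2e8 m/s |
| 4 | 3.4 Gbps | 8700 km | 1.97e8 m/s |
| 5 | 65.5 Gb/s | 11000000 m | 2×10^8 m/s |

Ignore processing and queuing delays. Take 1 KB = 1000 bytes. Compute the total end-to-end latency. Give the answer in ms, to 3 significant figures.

215 ms

L = 56800 bits.
Transmission delays (L/R per hop): 0.00173171, 0.0355, 0.0211152, 0.0167059, 0.000867176 ms; sum = 0.07592 ms.
Propagation delays (d/s per hop): 30.4569, 26.9892, 58.5, 44.1624, 55 ms; sum = 215.109 ms.
End-to-end = 215 ms.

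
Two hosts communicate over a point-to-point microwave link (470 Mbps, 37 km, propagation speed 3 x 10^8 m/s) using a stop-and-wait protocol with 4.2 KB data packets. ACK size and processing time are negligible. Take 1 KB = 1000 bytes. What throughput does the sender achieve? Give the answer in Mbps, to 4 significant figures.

105.6 Mbps

t_tx = L/R = 33600/470000000 = 7.14894e-05 s.
t_prop = 37000/300000000 = 0.000123333 s; RTT = 0.000246667 s.
Cycle = t_tx + RTT = 0.000318156 s.
Throughput = L / cycle = 33600 / 0.000318156 = 105.6 Mbps.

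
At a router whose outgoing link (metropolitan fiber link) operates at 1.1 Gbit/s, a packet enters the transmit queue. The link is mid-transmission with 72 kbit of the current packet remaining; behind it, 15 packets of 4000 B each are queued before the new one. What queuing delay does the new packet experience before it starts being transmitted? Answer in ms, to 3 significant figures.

0.502 ms

Each queued packet: L/R = 32000/1100000000 = 0.0290909 ms.
15 queued → 0.436364 ms.
Plus remaining 72000 bits of current packet: 0.0654545 ms.
Queuing delay = 0.502 ms.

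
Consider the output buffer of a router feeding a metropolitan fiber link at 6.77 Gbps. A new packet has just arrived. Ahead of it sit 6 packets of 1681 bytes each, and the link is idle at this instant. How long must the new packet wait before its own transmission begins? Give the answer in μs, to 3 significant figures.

11.9 μs

Each queued packet: L/R = 13448/6770000000 = 1.98641 μs.
6 queued → 11.9185 μs.
Queuing delay = 11.9 μs.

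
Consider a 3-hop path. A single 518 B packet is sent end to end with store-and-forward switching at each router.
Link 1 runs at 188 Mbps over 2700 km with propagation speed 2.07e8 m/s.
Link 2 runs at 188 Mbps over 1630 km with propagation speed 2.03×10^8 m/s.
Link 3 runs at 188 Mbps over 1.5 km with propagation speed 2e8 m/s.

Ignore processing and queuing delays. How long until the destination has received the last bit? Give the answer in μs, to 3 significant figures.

21100 μs

L = 518 × 8 = 4144 bits.
Transmission delay per hop = L/R = 4144/188000000 = 22.0426 μs; 3 hops → 66.1277 μs.
Propagation delays (d/s per hop): 13043.5, 8029.56, 7.5 μs; sum = 21080.5 μs.
End-to-end = 21100 μs.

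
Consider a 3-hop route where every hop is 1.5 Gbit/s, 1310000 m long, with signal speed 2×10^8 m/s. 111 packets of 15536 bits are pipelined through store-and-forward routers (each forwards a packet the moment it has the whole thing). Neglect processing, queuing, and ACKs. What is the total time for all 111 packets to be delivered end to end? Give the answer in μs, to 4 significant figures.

Per-hop transmission t_tx = L/R = 15536/1500000000 = 10.3573 μs.
Per-hop propagation t_prop = 1310000/200000000 = 6550 μs.
Pipeline fill: first packet needs 3·t_tx to clear all hops; remaining 110 packets each add one t_tx.
Total = (3+111-1)·t_tx + 3·t_prop = 113·10.3573 + 3·6550 = 20820 μs.

20820 μs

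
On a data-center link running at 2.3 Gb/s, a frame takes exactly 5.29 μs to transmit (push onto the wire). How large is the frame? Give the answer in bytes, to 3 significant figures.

L = R × t_tx = 2300000000 b/s × 5.29e-06 s = 12167 bits.
In bytes: 12167 / 8 = 1520 bytes.

1520 bytes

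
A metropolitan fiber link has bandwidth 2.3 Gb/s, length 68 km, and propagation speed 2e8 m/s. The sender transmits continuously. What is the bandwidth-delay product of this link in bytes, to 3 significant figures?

Propagation delay = 68000 / 200000000 = 0.00034 s.
BDP = R × t_prop = 2300000000 × 0.00034 = 782000 bits.
In bytes: 782000/8 = 97800 bytes.

97800 bytes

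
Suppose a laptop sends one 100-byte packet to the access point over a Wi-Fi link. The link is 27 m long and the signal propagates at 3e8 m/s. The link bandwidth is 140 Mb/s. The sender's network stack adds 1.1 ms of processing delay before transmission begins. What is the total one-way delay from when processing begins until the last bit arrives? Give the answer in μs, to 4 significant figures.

1106 μs

L = 100 × 8 = 800 bits.
Transmission delay = L/R = 800 / 140000000 = 5.71429 μs.
Propagation delay = d/s = 27 m / 300000000 m/s = 0.09 μs.
Plus processing delay 1.1 ms = 1100 μs.
Total = 1106 μs.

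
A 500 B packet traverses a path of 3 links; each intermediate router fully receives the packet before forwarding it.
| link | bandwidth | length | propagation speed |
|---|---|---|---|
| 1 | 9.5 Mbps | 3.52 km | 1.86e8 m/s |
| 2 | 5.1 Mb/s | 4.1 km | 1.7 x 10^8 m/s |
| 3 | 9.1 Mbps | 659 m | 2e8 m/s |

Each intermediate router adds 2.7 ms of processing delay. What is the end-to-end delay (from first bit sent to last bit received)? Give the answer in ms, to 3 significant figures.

L = 500 × 8 = 4000 bits.
Transmission delays (L/R per hop): 0.421053, 0.784314, 0.43956 ms; sum = 1.64493 ms.
Propagation delays (d/s per hop): 0.0189247, 0.0241176, 0.003295 ms; sum = 0.0463374 ms.
Processing at 2 router(s): 2 × 2.7 ms = 5.4 ms.
End-to-end = 7.09 ms.

7.09 ms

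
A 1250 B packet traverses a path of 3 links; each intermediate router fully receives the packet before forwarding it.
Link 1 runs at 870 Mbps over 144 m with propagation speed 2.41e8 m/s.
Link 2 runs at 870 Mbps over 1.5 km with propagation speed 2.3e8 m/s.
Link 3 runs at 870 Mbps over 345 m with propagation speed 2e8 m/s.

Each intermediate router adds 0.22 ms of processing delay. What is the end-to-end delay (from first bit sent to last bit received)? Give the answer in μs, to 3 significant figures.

L = 1250 × 8 = 10000 bits.
Transmission delay per hop = L/R = 10000/870000000 = 11.4943 μs; 3 hops → 34.4828 μs.
Propagation delays (d/s per hop): 0.59751, 6.52174, 1.725 μs; sum = 8.84425 μs.
Processing at 2 router(s): 2 × 0.22 ms = 440 μs.
End-to-end = 483 μs.

483 μs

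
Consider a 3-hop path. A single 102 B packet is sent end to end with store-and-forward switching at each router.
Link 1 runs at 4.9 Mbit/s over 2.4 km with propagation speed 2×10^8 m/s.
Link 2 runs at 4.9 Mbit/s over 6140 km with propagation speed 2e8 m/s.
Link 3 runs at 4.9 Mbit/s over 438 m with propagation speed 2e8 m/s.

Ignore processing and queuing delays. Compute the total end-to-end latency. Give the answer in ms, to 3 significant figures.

L = 102 × 8 = 816 bits.
Transmission delay per hop = L/R = 816/4900000 = 0.166531 ms; 3 hops → 0.499592 ms.
Propagation delays (d/s per hop): 0.012, 30.7, 0.00219 ms; sum = 30.7142 ms.
End-to-end = 31.2 ms.

31.2 ms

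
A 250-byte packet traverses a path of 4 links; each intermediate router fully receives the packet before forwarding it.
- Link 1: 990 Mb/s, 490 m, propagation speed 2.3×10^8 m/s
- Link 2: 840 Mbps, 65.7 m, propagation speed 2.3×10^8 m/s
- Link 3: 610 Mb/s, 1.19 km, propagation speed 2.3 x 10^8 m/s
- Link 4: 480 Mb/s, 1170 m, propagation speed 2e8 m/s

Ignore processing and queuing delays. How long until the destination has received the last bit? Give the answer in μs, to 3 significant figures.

L = 250 × 8 = 2000 bits.
Transmission delays (L/R per hop): 2.0202, 2.38095, 3.27869, 4.16667 μs; sum = 11.8465 μs.
Propagation delays (d/s per hop): 2.13043, 0.285652, 5.17391, 5.85 μs; sum = 13.44 μs.
End-to-end = 25.3 μs.

25.3 μs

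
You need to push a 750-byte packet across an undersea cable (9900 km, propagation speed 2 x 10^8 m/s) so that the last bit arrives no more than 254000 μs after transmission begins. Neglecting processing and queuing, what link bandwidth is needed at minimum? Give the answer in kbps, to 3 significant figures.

L = 6000 bits.
Propagation delay = 9900000 / 200000000 = 49500 μs.
Transmission budget = 254000 − 49500 = 204500 μs.
R ≥ L / t_tx = 6000 bits / 0.2045 s = 29.3 kbps.

29.3 kbps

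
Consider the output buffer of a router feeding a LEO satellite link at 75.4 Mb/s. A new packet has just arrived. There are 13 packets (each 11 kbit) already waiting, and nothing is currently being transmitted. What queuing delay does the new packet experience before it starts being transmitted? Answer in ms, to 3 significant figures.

1.90 ms

Each queued packet: L/R = 11000/75400000 = 0.145889 ms.
13 queued → 1.89655 ms.
Queuing delay = 1.90 ms.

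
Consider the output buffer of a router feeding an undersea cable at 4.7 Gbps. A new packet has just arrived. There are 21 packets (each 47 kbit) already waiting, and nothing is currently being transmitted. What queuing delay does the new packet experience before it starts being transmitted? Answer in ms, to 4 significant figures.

0.2100 ms

Each queued packet: L/R = 47000/4700000000 = 0.01 ms.
21 queued → 0.21 ms.
Queuing delay = 0.2100 ms.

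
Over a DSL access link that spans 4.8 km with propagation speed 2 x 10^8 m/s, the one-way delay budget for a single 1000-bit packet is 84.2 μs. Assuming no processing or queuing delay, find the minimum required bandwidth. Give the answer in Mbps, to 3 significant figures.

16.6 Mbps

Propagation delay = 4800 / 200000000 = 24 μs.
Transmission budget = 84.2 − 24 = 60.2 μs.
R ≥ L / t_tx = 1000 bits / 6.02e-05 s = 16.6 Mbps.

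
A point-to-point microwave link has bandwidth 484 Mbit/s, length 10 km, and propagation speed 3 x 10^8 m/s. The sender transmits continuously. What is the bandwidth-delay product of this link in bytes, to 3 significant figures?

Propagation delay = 10000 / 300000000 = 3.33333e-05 s.
BDP = R × t_prop = 484000000 × 3.33333e-05 = 16133.3 bits.
In bytes: 16133.3/8 = 2020 bytes.

2020 bytes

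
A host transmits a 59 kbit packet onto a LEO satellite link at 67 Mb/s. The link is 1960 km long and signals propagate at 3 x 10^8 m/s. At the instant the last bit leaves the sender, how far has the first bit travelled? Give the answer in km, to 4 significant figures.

t_tx = L/R = 59000/67000000 = 0.000880597 s.
Distance = s × t_tx = 300000000 × 0.000880597 = 264.2 km.

264.2 km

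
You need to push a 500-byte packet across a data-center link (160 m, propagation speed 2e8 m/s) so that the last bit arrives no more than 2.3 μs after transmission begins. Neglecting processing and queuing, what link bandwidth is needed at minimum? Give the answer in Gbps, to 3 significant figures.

L = 4000 bits.
Propagation delay = 160 / 200000000 = 0.8 μs.
Transmission budget = 2.3 − 0.8 = 1.5 μs.
R ≥ L / t_tx = 4000 bits / 1.5e-06 s = 2.67 Gbps.

2.67 Gbps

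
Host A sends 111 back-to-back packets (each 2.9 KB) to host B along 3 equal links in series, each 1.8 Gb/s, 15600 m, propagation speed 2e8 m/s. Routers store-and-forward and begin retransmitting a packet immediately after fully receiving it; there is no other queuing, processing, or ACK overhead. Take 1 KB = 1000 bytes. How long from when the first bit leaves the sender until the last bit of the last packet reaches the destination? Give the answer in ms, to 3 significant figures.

1.69 ms

Per-hop transmission t_tx = L/R = 23200/1800000000 = 0.0128889 ms.
Per-hop propagation t_prop = 15600/200000000 = 0.078 ms.
Pipeline fill: first packet needs 3·t_tx to clear all hops; remaining 110 packets each add one t_tx.
Total = (3+111-1)·t_tx + 3·t_prop = 113·0.0128889 + 3·0.078 = 1.69 ms.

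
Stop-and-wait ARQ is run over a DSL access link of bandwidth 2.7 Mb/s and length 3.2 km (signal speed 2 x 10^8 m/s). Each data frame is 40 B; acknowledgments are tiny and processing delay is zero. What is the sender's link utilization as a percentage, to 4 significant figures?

t_tx = L/R = 320/2700000 = 0.000118519 s.
t_prop = 3200/200000000 = 1.6e-05 s; RTT = 3.2e-05 s.
Cycle = t_tx + RTT = 0.000150519 s.
Utilization = t_tx / cycle = 0.000118519/0.000150519 = 78.74 %.

78.74 %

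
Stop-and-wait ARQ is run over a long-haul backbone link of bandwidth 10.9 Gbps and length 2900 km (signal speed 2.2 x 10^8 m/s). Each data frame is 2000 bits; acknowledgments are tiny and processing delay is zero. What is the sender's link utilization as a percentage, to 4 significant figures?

0.0006960 %

t_tx = L/R = 2000/10900000000 = 1.83486e-07 s.
t_prop = 2900000/2.2e+08 = 0.0131818 s; RTT = 0.0263636 s.
Cycle = t_tx + RTT = 0.0263638 s.
Utilization = t_tx / cycle = 1.83486e-07/0.0263638 = 0.0006960 %.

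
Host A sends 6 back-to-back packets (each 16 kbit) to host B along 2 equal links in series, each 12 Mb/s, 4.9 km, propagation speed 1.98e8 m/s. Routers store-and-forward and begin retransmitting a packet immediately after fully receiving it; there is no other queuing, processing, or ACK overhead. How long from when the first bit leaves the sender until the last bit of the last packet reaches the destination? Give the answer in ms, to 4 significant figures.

9.383 ms

Per-hop transmission t_tx = L/R = 16000/12000000 = 1.33333 ms.
Per-hop propagation t_prop = 4900/198000000 = 0.0247475 ms.
Pipeline fill: first packet needs 2·t_tx to clear all hops; remaining 5 packets each add one t_tx.
Total = (2+6-1)·t_tx + 2·t_prop = 7·1.33333 + 2·0.0247475 = 9.383 ms.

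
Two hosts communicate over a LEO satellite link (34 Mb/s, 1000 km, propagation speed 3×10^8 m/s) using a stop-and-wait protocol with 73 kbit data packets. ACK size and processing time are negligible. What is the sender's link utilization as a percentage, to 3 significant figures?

t_tx = L/R = 73000/34000000 = 0.00214706 s.
t_prop = 1000000/300000000 = 0.00333333 s; RTT = 0.00666667 s.
Cycle = t_tx + RTT = 0.00881373 s.
Utilization = t_tx / cycle = 0.00214706/0.00881373 = 24.4 %.

24.4 %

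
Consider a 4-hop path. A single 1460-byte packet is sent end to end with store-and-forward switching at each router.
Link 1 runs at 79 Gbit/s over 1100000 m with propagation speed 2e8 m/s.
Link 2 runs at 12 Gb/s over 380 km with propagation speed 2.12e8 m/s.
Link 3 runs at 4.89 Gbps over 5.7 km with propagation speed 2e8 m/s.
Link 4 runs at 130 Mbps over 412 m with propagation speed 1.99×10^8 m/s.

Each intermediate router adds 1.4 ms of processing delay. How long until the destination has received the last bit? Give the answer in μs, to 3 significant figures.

11600 μs

L = 1460 × 8 = 11680 bits.
Transmission delays (L/R per hop): 0.147848, 0.973333, 2.38855, 89.8462 μs; sum = 93.3559 μs.
Propagation delays (d/s per hop): 5500, 1792.45, 28.5, 2.07035 μs; sum = 7323.02 μs.
Processing at 3 router(s): 3 × 1.4 ms = 4200 μs.
End-to-end = 11600 μs.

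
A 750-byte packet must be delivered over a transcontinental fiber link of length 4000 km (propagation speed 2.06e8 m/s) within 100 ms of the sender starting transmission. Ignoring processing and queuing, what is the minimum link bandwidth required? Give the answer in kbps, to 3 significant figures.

74.5 kbps

L = 6000 bits.
Propagation delay = 4000000 / 206000000 = 19.4175 ms.
Transmission budget = 100 − 19.4175 = 80.5825 ms.
R ≥ L / t_tx = 6000 bits / 0.0805825 s = 74.5 kbps.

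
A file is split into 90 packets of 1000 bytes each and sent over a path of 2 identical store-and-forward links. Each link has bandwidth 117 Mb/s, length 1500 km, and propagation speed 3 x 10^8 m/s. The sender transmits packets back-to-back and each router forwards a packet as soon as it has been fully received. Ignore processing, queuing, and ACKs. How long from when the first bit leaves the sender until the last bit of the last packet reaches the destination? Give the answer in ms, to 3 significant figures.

Per-hop transmission t_tx = L/R = 8000/117000000 = 0.0683761 ms.
Per-hop propagation t_prop = 1500000/300000000 = 5 ms.
Pipeline fill: first packet needs 2·t_tx to clear all hops; remaining 89 packets each add one t_tx.
Total = (2+90-1)·t_tx + 2·t_prop = 91·0.0683761 + 2·5 = 16.2 ms.

16.2 ms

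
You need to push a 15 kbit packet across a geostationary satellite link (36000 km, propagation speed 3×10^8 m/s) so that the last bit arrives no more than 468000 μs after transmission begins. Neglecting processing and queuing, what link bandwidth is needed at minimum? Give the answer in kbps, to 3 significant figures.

Propagation delay = 36000000 / 300000000 = 120000 μs.
Transmission budget = 468000 − 120000 = 348000 μs.
R ≥ L / t_tx = 15000 bits / 0.348 s = 43.1 kbps.

43.1 kbps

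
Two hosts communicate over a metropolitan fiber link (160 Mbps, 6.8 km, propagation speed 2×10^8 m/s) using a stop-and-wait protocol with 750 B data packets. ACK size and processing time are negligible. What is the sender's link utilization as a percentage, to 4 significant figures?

35.55 %

t_tx = L/R = 6000/160000000 = 3.75e-05 s.
t_prop = 6800/200000000 = 3.4e-05 s; RTT = 6.8e-05 s.
Cycle = t_tx + RTT = 0.0001055 s.
Utilization = t_tx / cycle = 3.75e-05/0.0001055 = 35.55 %.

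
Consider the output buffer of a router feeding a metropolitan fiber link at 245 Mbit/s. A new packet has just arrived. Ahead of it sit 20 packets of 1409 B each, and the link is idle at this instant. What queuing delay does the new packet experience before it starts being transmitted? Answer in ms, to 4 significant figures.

Each queued packet: L/R = 11272/245000000 = 0.0460082 ms.
20 queued → 0.920163 ms.
Queuing delay = 0.9202 ms.

0.9202 ms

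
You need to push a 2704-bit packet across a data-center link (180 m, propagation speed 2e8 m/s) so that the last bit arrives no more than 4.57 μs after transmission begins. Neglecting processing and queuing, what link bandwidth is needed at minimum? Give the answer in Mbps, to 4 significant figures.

736.8 Mbps

Propagation delay = 180 / 200000000 = 0.9 μs.
Transmission budget = 4.57 − 0.9 = 3.67 μs.
R ≥ L / t_tx = 2704 bits / 3.67e-06 s = 736.8 Mbps.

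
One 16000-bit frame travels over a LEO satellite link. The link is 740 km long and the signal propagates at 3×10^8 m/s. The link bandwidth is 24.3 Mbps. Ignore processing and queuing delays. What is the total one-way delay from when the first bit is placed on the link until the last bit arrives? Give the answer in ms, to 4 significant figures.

Transmission delay = L/R = 16000 / 24300000 = 0.658436 ms.
Propagation delay = d/s = 740000 m / 300000000 m/s = 2.46667 ms.
Total = 3.125 ms.

3.125 ms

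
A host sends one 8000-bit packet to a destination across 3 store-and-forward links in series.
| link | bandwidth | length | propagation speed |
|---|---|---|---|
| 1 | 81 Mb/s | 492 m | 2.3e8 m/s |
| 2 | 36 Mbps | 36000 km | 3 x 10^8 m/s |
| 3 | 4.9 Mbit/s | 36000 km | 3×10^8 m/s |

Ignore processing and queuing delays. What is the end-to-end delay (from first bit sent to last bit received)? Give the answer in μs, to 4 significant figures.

242000 μs

Transmission delays (L/R per hop): 98.7654, 222.222, 1632.65 μs; sum = 1953.64 μs.
Propagation delays (d/s per hop): 2.13913, 120000, 120000 μs; sum = 240002 μs.
End-to-end = 242000 μs.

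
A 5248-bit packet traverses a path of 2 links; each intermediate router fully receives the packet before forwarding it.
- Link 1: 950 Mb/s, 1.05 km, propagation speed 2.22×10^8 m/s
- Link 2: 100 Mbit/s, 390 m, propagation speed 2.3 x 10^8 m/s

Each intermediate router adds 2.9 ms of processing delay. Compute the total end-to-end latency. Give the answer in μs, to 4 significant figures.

2964 μs

Transmission delays (L/R per hop): 5.52421, 52.48 μs; sum = 58.0042 μs.
Propagation delays (d/s per hop): 4.72973, 1.69565 μs; sum = 6.42538 μs.
Processing at 1 router(s): 1 × 2.9 ms = 2900 μs.
End-to-end = 2964 μs.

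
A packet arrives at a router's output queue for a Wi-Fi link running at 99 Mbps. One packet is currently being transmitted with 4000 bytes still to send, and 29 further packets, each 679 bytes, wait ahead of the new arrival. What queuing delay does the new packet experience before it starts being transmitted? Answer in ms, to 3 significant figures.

1.91 ms

Each queued packet: L/R = 5432/99000000 = 0.0548687 ms.
29 queued → 1.59119 ms.
Plus remaining 32000 bits of current packet: 0.323232 ms.
Queuing delay = 1.91 ms.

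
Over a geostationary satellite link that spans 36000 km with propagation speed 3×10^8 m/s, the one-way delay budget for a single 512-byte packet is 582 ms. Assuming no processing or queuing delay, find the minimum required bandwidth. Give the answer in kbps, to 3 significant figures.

8.87 kbps

L = 4096 bits.
Propagation delay = 36000000 / 300000000 = 120 ms.
Transmission budget = 582 − 120 = 462 ms.
R ≥ L / t_tx = 4096 bits / 0.462 s = 8.87 kbps.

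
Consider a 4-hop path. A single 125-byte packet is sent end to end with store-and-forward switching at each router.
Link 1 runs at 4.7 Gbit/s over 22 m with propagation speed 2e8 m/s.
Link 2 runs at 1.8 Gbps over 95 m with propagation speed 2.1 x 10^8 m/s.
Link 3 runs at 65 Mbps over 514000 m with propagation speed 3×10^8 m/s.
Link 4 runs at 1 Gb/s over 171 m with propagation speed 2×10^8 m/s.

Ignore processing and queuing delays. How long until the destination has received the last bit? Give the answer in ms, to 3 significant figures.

L = 125 × 8 = 1000 bits.
Transmission delays (L/R per hop): 0.000212766, 0.000555556, 0.0153846, 0.001 ms; sum = 0.0171529 ms.
Propagation delays (d/s per hop): 0.00011, 0.000452381, 1.71333, 0.000855 ms; sum = 1.71475 ms.
End-to-end = 1.73 ms.

1.73 ms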